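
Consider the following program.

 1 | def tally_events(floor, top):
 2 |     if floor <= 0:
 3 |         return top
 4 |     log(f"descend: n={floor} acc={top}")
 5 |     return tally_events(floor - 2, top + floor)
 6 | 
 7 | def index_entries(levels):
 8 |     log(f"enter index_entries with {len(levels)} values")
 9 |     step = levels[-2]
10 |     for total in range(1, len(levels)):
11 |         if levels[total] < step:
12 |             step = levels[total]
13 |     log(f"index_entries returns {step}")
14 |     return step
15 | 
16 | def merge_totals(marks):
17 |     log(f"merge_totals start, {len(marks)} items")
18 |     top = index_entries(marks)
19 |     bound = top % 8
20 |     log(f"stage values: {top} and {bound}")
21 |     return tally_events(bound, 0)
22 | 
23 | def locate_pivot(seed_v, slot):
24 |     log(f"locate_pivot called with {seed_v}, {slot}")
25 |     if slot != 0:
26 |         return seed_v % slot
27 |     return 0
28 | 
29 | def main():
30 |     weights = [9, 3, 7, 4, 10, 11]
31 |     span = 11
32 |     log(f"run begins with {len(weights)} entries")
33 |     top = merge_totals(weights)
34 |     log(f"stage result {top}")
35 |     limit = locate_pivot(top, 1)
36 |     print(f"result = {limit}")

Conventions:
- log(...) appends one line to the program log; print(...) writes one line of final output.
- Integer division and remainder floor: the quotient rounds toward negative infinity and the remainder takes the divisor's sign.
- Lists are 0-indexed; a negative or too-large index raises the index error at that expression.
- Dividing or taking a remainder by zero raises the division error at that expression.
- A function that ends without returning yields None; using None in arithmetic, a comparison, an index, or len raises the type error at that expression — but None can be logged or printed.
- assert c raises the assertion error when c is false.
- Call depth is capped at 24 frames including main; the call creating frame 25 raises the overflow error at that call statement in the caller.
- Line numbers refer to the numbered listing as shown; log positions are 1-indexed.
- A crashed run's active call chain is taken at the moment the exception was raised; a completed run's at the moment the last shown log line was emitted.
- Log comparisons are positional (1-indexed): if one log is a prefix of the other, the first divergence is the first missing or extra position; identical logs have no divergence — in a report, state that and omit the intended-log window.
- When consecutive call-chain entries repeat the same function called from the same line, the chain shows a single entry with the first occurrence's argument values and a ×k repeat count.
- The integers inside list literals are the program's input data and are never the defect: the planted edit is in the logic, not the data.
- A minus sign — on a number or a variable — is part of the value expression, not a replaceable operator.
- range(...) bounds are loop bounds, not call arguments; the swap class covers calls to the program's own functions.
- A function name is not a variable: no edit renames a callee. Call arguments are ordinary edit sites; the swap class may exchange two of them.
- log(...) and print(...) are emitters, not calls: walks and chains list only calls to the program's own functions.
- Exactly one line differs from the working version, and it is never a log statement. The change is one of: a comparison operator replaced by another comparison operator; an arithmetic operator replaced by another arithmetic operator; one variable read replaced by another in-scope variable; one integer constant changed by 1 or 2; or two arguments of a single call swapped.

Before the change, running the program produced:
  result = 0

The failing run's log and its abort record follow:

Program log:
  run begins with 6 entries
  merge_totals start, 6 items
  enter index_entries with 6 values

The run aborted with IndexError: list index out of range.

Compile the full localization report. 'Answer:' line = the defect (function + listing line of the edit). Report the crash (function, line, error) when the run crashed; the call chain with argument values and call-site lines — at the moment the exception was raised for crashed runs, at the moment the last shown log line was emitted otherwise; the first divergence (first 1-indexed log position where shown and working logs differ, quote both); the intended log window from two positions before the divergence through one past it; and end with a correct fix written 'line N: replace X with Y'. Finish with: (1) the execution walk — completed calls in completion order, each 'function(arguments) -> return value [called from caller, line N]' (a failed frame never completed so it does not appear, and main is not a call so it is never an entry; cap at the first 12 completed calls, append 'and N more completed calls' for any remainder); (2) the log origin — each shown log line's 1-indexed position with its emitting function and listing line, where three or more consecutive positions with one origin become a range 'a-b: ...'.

Answer: the defect is in index_entries at line 9.
Key fact: After 3 matching log lines the faulty run goes silent, while the working version continues with 'index_entries returns 3'.
Crash: index_entries, line 9, IndexError.
Call chain: main -> merge_totals([9, 3, 7, 4, 10, 11]) (called at line 33) -> index_entries([9, 3, 7, 4, 10, 11]) (called at line 18).
First divergence: position 4 (shown log ended at 3 lines; the working version continues: 'index_entries returns 3').
Intended log window:
  2: merge_totals start, 6 items
  3: enter index_entries with 6 values
  4: index_entries returns 3
  5: stage values: 3 and 3
Execution walk:
  (no call completed)
Log origins:
  1 — main, line 32
  2 — merge_totals, line 17
  3 — index_entries, line 8
A correct fix: line 9: replace `-2` with `0`.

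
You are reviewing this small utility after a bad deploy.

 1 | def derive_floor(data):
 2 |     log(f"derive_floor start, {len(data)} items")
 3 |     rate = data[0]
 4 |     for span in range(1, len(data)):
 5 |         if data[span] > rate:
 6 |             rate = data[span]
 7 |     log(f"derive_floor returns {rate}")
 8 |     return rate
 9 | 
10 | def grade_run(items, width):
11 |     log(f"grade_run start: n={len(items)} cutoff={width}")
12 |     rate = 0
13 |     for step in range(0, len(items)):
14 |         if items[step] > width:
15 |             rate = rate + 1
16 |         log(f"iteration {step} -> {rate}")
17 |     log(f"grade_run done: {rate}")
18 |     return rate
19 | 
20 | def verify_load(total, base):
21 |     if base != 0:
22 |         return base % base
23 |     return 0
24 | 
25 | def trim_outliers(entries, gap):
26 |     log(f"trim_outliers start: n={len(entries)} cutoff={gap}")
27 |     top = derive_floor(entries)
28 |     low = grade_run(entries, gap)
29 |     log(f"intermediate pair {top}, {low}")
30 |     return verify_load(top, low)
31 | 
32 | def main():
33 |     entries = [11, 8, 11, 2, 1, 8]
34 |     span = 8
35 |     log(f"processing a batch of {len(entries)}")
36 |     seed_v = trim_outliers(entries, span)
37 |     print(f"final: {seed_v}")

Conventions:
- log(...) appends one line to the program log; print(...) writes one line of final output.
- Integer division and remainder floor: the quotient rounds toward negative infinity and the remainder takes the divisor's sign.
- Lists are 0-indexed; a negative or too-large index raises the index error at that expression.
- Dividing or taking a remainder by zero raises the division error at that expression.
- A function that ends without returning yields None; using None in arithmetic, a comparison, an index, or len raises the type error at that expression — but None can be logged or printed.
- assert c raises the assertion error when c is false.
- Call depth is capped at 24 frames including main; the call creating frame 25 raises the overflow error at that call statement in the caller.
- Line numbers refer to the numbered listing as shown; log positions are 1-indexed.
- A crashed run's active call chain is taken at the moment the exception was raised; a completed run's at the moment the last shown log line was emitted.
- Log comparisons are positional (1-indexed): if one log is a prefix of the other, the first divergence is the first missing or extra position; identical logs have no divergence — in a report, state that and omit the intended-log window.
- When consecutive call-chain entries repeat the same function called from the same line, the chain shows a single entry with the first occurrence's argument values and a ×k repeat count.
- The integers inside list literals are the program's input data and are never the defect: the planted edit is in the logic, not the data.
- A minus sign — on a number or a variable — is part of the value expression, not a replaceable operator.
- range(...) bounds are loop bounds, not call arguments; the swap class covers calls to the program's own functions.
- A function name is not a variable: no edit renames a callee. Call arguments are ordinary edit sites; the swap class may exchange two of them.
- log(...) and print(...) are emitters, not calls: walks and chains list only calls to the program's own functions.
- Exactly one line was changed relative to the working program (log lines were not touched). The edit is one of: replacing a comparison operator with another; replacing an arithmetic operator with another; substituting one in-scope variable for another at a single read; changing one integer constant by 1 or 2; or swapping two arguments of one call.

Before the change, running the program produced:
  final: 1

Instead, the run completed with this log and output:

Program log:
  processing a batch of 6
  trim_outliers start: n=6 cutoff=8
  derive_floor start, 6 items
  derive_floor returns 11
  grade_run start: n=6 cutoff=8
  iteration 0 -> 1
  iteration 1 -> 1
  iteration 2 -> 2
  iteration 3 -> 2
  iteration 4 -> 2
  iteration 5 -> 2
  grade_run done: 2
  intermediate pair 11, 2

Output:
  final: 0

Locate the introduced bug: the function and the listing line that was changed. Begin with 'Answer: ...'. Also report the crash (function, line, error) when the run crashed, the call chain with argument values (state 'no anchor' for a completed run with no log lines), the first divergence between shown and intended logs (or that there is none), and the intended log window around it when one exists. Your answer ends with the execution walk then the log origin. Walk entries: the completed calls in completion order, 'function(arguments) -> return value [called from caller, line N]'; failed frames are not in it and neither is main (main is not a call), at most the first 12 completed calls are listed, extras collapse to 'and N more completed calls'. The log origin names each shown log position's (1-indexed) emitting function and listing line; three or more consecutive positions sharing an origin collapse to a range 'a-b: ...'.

Answer: the defect is in verify_load at line 22.
Key observation: No log line changed; the fault shows up purely in the output.
Call chain: main -> trim_outliers([11, 8, 11, 2, 1, 8], 8) (called at line 36).
First divergence: none — the logs agree in full.
Execution walk:
  derive_floor([11, 8, 11, 2, 1, 8]) -> 11  [called from trim_outliers, line 27]
  grade_run([11, 8, 11, 2, 1, 8], 8) -> 2  [called from trim_outliers, line 28]
  verify_load(11, 2) -> 0  [called from trim_outliers, line 30]
  trim_outliers([11, 8, 11, 2, 1, 8], 8) -> 0  [called from main, line 36]
Log line origins:
  1: logged in main at line 35
  2: logged in trim_outliers at line 26
  3: logged in derive_floor at line 2
  4: logged in derive_floor at line 7
  5: logged in grade_run at line 11
  6-11: logged in grade_run at line 16
  12: logged in grade_run at line 17
  13: logged in trim_outliers at line 29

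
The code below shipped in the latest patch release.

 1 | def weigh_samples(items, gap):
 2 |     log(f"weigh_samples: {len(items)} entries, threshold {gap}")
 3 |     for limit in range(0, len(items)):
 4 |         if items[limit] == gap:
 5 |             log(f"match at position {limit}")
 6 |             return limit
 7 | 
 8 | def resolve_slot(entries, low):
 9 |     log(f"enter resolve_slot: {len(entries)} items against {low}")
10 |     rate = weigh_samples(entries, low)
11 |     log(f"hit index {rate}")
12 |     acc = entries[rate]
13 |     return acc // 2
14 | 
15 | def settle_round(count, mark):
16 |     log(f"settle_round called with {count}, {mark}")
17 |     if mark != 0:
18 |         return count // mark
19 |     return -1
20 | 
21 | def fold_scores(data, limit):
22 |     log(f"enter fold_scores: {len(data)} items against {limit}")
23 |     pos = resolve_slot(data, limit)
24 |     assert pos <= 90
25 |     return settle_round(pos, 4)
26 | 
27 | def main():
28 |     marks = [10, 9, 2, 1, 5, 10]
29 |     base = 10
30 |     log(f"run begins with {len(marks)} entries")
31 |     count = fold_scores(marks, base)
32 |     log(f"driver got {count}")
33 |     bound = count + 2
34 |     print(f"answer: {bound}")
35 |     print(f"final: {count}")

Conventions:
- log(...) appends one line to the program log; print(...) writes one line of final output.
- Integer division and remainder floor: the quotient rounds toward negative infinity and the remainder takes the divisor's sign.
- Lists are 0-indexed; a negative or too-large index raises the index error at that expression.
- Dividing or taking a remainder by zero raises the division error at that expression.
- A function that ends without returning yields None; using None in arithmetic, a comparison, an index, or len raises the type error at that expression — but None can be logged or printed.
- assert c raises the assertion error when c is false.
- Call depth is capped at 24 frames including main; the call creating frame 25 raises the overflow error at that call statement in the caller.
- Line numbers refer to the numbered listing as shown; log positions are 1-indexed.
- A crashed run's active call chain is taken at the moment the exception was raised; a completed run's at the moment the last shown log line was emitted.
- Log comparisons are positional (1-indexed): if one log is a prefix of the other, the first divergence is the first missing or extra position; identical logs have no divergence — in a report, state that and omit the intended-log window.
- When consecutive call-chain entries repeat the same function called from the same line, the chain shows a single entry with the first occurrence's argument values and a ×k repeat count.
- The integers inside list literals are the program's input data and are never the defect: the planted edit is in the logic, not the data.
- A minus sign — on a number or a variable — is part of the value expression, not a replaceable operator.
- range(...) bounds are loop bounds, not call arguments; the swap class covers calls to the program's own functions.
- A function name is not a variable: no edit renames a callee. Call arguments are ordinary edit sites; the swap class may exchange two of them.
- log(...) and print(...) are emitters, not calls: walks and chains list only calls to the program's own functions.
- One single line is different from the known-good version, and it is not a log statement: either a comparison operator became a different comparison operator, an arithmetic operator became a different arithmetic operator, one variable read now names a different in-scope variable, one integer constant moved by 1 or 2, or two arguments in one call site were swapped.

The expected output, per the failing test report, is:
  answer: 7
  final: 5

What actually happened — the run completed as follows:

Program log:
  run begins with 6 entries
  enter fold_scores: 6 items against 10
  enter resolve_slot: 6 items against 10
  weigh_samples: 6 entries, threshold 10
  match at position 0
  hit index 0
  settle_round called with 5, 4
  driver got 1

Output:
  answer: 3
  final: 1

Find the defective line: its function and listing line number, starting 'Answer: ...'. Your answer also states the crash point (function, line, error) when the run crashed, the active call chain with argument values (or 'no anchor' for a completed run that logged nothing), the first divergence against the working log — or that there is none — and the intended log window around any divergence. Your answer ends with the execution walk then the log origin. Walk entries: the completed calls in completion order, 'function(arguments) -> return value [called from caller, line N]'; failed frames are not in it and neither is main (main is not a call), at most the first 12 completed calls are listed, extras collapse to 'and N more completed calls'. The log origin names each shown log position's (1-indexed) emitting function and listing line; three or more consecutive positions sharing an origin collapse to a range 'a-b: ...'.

Answer: the defect is in resolve_slot at line 13.
Key fact: The earliest visible damage is log position 7 — 'settle_round called with 5, 4' rather than the intended 'settle_round called with 20, 4'.
Call chain: main.
First divergence: at position 7 the run shows 'settle_round called with 5, 4' where the working version logs 'settle_round called with 20, 4'.
Intended log window:
  5: match at position 0
  6: hit index 0
  7: settle_round called with 20, 4
  8: driver got 5
Execution walk:
  weigh_samples([10, 9, 2, 1, 5, 10], 10) -> 0  [called from resolve_slot, line 10]
  resolve_slot([10, 9, 2, 1, 5, 10], 10) -> 5  [called from fold_scores, line 23]
  settle_round(5, 4) -> 1  [called from fold_scores, line 25]
  fold_scores([10, 9, 2, 1, 5, 10], 10) -> 1  [called from main, line 31]
Log origins:
  1: logged in main at line 30
  2: logged in fold_scores at line 22
  3: logged in resolve_slot at line 9
  4: logged in weigh_samples at line 2
  5: logged in weigh_samples at line 5
  6: logged in resolve_slot at line 11
  7: logged in settle_round at line 16
  8: logged in main at line 32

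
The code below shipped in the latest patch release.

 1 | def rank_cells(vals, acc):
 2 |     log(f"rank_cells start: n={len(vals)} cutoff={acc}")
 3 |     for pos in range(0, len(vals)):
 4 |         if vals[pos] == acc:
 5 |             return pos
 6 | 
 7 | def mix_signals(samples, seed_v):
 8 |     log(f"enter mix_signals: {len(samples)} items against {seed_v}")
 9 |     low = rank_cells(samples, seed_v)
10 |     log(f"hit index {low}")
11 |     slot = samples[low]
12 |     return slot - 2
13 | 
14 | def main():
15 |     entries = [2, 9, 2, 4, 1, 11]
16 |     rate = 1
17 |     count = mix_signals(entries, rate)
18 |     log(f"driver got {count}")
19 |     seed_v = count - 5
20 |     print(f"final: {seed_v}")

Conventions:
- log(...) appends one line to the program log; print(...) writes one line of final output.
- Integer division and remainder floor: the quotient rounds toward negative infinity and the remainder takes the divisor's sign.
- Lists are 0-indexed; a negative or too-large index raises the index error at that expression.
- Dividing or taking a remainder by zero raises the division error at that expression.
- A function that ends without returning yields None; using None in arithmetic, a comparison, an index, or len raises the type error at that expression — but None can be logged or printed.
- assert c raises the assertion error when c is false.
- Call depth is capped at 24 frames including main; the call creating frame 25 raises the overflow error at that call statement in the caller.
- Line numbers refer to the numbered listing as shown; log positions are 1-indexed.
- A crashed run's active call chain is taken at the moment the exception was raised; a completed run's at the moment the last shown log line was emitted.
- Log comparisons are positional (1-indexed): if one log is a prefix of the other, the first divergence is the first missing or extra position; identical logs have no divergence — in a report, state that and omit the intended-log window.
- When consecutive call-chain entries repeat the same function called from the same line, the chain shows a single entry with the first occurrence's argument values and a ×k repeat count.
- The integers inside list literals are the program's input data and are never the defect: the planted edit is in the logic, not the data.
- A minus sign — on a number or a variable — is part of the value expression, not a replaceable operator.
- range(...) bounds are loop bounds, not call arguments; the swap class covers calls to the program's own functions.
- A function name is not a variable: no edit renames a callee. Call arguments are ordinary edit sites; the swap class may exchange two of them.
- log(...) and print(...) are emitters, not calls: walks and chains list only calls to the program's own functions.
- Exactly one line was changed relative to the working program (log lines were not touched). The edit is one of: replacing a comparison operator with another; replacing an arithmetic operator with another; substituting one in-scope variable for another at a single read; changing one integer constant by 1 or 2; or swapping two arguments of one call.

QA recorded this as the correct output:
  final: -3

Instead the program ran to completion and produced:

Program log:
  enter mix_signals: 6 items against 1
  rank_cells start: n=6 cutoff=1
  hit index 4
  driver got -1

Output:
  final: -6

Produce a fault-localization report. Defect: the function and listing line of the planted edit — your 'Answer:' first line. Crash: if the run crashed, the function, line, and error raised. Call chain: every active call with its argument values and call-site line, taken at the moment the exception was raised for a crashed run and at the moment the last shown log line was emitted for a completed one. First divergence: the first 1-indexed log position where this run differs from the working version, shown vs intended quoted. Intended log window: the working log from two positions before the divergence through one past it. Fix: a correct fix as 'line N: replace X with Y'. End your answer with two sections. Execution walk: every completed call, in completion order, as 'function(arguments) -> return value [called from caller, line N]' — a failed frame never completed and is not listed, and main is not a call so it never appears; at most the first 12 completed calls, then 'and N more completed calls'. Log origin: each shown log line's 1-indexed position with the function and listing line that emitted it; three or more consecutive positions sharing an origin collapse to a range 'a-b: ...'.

Answer: the defect is in mix_signals at line 12.
Key fact: Everything matches until log position 4, which reads 'driver got -1' in place of 'driver got 2'.
Call chain: main.
First divergence: position 4; shown 'driver got -1' vs intended 'driver got 2'.
Intended log window:
  2: rank_cells start: n=6 cutoff=1
  3: hit index 4
  4: driver got 2
Execution walk:
  rank_cells([2, 9, 2, 4, 1, 11], 1) -> 4  [called from mix_signals, line 9]
  mix_signals([2, 9, 2, 4, 1, 11], 1) -> -1  [called from main, line 17]
Origin of each log line:
  1: logged in mix_signals at line 8
  2: logged in rank_cells at line 2
  3: logged in mix_signals at line 10
  4: logged in main at line 18
A correct fix: line 12: replace `-` with `*`.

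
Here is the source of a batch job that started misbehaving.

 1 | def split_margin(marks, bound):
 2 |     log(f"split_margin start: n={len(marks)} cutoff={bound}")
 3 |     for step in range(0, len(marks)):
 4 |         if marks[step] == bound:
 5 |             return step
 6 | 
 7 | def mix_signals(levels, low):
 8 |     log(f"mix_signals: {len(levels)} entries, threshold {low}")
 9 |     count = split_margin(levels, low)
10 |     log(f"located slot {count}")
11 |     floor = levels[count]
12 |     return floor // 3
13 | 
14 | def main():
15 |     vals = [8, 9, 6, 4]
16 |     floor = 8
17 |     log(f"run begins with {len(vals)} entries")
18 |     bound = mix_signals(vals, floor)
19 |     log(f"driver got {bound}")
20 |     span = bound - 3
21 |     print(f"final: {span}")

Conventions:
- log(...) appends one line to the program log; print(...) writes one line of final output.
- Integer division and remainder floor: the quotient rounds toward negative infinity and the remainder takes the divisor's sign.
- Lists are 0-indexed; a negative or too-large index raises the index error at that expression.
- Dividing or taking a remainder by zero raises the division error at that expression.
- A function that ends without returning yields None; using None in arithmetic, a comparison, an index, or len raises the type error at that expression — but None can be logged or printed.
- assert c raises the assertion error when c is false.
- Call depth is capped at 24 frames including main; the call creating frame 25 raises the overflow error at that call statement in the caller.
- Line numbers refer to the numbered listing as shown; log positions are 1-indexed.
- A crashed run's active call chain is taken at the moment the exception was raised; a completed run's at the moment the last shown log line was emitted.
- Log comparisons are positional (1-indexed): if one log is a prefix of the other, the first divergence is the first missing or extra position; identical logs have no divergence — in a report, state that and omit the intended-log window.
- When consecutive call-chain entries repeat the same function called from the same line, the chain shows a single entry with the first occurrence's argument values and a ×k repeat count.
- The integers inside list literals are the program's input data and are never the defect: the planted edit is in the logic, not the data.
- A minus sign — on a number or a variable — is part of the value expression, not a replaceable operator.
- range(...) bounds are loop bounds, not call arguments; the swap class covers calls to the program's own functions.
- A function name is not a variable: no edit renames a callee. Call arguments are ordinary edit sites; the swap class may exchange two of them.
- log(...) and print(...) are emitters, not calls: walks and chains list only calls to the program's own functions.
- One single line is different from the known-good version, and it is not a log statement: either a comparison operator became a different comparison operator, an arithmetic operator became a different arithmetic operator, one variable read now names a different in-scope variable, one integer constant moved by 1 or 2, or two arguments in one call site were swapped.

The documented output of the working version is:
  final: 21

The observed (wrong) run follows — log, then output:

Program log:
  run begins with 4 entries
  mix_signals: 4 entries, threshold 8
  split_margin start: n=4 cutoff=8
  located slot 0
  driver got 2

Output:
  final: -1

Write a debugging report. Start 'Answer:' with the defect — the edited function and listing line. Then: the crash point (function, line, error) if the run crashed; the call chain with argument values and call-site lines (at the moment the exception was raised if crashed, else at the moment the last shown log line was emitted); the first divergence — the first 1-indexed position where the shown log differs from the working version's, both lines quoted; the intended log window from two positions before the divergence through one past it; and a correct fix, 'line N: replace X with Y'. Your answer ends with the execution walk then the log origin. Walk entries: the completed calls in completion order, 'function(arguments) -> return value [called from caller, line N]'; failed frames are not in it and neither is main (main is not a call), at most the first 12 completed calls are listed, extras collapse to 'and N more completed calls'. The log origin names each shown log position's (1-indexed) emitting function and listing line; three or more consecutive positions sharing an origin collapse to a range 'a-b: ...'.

Answer: the defect is in mix_signals at line 12.
The tell: The log first diverges at position 5: the faulty run prints 'driver got 2' where the working version prints 'driver got 24'.
Call chain: main.
First divergence: position 5; shown 'driver got 2' vs intended 'driver got 24'.
Intended log window:
  3: split_margin start: n=4 cutoff=8
  4: located slot 0
  5: driver got 24
Execution walk:
  split_margin([8, 9, 6, 4], 8) -> 0  [called from mix_signals, line 9]
  mix_signals([8, 9, 6, 4], 8) -> 2  [called from main, line 18]
Log origins:
  1: from main, line 17
  2: from mix_signals, line 8
  3: from split_margin, line 2
  4: from mix_signals, line 10
  5: from main, line 19
A correct fix: line 12: replace `//` with `*`.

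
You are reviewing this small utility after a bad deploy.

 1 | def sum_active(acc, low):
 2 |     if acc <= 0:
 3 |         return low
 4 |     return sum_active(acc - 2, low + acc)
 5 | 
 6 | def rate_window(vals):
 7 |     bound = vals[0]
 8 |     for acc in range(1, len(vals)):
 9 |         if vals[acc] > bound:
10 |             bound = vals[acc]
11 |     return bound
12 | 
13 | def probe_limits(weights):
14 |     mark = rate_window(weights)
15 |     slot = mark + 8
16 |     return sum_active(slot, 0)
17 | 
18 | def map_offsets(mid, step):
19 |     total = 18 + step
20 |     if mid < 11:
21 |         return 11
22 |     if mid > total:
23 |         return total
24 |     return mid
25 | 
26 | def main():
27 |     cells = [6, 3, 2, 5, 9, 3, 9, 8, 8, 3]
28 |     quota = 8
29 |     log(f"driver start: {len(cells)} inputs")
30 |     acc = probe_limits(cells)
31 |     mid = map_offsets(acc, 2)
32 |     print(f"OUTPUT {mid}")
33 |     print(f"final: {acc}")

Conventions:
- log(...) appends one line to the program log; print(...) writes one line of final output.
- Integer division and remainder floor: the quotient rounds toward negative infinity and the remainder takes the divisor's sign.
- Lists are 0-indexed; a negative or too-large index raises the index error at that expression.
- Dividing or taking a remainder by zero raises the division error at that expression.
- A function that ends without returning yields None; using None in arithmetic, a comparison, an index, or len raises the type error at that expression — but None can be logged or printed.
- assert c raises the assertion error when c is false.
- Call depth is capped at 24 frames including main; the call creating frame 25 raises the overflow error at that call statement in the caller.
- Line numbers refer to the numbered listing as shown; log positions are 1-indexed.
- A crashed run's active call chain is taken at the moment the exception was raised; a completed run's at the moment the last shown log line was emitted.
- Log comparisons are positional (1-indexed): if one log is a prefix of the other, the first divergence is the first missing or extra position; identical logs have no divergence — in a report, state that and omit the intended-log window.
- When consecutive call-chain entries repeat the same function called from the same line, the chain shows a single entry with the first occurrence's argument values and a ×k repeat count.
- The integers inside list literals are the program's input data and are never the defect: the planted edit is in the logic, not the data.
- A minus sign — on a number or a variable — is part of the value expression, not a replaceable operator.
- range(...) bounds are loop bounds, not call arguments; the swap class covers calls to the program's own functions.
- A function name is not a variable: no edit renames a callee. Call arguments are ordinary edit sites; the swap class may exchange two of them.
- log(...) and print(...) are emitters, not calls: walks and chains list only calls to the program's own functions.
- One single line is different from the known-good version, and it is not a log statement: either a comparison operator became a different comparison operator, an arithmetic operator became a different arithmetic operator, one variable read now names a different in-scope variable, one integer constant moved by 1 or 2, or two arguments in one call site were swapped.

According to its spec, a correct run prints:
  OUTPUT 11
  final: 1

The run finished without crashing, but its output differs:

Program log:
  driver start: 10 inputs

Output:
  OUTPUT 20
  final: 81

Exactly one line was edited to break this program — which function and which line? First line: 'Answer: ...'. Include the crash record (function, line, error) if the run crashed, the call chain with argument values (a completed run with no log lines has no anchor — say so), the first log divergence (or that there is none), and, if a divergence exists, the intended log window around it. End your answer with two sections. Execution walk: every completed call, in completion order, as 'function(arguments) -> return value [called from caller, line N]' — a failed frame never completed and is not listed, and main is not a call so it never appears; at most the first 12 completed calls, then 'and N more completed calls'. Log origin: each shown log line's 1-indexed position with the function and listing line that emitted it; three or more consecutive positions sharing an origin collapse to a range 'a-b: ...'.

Answer: the defect is in probe_limits at line 15.
Core observation: The logs agree in full; only the final output differs.
Call chain: main.
First divergence: none — the logs agree in full.
Execution walk:
  rate_window([6, 3, 2, 5, 9, 3, 9, 8, 8, 3]) -> 9  [called from probe_limits, line 14]
  sum_active(-1, 81) -> 81  [called from sum_active, line 4]
  sum_active(1, 80) -> 81  [called from sum_active, line 4]
  sum_active(3, 77) -> 81  [called from sum_active, line 4]
  sum_active(5, 72) -> 81  [called from sum_active, line 4]
  sum_active(7, 65) -> 81  [called from sum_active, line 4]
  sum_active(9, 56) -> 81  [called from sum_active, line 4]
  sum_active(11, 45) -> 81  [called from sum_active, line 4]
  sum_active(13, 32) -> 81  [called from sum_active, line 4]
  sum_active(15, 17) -> 81  [called from sum_active, line 4]
  sum_active(17, 0) -> 81  [called from probe_limits, line 16]
  probe_limits([6, 3, 2, 5, 9, 3, 9, 8, 8, 3]) -> 81  [called from main, line 30]
  ... and 1 more completed call
Log origins:
  1: from main, line 29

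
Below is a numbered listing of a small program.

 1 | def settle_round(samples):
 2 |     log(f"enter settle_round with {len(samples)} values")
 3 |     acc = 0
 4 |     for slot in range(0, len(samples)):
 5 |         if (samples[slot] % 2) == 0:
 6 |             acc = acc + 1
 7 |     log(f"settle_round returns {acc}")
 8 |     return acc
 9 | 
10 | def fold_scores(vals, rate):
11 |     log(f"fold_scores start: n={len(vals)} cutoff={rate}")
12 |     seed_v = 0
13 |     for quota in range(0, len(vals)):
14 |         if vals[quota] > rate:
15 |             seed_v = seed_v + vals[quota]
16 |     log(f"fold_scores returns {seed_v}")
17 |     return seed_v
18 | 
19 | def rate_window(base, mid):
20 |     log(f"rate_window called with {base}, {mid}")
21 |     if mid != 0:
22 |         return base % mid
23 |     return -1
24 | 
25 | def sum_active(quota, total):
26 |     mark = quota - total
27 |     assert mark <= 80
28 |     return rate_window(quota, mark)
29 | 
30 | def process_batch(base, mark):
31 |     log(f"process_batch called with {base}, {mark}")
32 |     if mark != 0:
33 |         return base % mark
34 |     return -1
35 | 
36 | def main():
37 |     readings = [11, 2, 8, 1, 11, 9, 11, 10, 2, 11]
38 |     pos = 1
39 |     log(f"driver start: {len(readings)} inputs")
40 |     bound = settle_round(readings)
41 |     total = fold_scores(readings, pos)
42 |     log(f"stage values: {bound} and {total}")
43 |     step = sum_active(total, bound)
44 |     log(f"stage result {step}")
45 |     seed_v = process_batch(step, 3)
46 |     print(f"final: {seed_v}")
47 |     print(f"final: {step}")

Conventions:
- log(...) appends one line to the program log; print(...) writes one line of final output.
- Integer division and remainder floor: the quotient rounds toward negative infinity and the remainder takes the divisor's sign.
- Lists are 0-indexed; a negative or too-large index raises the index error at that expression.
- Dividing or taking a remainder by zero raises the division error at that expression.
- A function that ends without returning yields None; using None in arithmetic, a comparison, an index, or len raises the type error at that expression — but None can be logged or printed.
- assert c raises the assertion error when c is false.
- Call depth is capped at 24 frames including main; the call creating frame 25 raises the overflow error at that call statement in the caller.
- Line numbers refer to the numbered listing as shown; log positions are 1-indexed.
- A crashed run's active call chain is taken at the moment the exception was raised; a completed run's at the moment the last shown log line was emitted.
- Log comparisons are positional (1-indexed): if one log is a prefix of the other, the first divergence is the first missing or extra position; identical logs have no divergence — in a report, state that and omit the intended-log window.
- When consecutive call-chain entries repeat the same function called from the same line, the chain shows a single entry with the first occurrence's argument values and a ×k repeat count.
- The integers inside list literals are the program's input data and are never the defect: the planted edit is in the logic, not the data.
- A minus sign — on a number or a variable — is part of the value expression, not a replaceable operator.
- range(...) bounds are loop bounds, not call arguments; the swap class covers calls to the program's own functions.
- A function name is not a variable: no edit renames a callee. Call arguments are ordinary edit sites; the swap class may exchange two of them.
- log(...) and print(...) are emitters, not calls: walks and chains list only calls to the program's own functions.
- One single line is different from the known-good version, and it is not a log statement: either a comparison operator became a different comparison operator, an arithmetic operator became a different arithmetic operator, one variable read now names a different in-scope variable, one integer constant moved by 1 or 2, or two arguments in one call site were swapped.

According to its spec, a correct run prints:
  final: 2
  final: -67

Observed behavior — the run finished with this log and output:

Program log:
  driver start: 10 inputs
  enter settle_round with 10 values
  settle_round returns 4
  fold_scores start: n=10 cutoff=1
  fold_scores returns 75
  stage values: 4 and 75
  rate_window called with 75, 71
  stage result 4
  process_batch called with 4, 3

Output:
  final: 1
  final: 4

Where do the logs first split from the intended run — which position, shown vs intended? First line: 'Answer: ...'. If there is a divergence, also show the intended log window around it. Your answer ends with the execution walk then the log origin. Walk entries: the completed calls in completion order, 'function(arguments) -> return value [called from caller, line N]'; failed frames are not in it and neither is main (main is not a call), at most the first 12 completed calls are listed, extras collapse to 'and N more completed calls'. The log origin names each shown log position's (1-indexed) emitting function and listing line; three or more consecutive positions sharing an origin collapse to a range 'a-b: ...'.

Answer: position 7 — the shown line 'rate_window called with 75, 71' should read 'rate_window called with 4, -71'.
Intended log window:
  5: fold_scores returns 75
  6: stage values: 4 and 75
  7: rate_window called with 4, -71
  8: stage result -67
Execution walk:
  settle_round([11, 2, 8, 1, 11, 9, 11, 10, 2, 11]) -> 4  [called from main, line 40]
  fold_scores([11, 2, 8, 1, 11, 9, 11, 10, 2, 11], 1) -> 75  [called from main, line 41]
  rate_window(75, 71) -> 4  [called from sum_active, line 28]
  sum_active(75, 4) -> 4  [called from main, line 43]
  process_batch(4, 3) -> 1  [called from main, line 45]
Origin of each log line:
  1: logged in main at line 39
  2: logged in settle_round at line 2
  3: logged in settle_round at line 7
  4: logged in fold_scores at line 11
  5: logged in fold_scores at line 16
  6: logged in main at line 42
  7: logged in rate_window at line 20
  8: logged in main at line 44
  9: logged in process_batch at line 31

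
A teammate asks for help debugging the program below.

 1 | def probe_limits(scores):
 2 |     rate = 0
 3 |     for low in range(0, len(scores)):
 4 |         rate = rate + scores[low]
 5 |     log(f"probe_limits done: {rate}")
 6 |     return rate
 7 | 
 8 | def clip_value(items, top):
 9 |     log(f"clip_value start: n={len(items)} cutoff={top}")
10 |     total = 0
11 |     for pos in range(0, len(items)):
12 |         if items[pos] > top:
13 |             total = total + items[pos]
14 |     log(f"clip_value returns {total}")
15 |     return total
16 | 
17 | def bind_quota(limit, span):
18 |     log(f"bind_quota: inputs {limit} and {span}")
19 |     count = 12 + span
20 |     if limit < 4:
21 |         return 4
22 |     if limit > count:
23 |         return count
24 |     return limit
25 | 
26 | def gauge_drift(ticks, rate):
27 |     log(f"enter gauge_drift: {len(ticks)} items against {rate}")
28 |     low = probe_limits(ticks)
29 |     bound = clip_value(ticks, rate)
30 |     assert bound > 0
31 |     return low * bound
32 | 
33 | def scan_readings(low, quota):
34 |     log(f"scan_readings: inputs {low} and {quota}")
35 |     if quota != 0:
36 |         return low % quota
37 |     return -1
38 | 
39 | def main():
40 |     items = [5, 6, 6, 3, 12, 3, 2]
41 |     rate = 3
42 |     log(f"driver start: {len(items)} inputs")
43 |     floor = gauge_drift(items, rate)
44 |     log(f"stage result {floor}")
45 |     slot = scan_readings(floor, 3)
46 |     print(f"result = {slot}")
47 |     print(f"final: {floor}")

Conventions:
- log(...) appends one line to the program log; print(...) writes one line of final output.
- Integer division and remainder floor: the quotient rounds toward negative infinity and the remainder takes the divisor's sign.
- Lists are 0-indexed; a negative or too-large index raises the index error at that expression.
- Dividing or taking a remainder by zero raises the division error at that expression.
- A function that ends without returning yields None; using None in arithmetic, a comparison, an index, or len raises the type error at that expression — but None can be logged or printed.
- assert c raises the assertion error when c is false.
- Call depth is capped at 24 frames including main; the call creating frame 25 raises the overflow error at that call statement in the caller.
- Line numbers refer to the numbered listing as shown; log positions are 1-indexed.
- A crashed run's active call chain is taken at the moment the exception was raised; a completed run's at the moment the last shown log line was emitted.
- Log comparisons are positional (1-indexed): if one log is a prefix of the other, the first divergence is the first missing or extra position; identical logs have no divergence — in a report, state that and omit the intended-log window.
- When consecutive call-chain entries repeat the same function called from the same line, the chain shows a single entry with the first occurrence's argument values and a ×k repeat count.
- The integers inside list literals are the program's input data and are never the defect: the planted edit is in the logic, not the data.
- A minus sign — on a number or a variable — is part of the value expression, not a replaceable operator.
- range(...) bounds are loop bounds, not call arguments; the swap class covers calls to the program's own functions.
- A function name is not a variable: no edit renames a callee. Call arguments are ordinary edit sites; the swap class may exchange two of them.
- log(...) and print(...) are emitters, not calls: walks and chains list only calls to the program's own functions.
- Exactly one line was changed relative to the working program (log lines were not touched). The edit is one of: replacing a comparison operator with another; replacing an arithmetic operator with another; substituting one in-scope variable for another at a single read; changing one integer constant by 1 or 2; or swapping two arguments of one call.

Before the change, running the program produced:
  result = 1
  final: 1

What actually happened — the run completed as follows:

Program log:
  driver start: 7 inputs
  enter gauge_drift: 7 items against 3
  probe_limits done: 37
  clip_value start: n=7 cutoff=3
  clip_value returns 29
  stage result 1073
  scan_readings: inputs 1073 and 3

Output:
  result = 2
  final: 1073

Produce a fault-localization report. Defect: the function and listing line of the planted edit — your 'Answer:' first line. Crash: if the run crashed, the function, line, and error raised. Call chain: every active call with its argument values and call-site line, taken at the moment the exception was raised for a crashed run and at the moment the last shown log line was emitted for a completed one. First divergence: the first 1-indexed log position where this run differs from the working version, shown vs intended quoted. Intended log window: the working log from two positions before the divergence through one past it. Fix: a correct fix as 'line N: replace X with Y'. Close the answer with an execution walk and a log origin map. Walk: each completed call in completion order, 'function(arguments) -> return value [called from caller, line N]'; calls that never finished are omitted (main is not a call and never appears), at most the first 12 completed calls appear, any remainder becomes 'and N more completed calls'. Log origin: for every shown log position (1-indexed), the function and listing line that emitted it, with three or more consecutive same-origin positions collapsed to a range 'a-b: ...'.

Answer: the defect is in gauge_drift at line 31.
Key observation: Log line 6 is where behavior first shows: 'stage result 1073' appears instead of 'stage result 1'.
Call chain: main -> scan_readings(1073, 3) (called at line 45).
First divergence: at position 6 the run shows 'stage result 1073' where the working version logs 'stage result 1'.
Intended log window:
  4: clip_value start: n=7 cutoff=3
  5: clip_value returns 29
  6: stage result 1
  7: scan_readings: inputs 1 and 3
Execution walk:
  probe_limits([5, 6, 6, 3, 12, 3, 2]) -> 37  [called from gauge_drift, line 28]
  clip_value([5, 6, 6, 3, 12, 3, 2], 3) -> 29  [called from gauge_drift, line 29]
  gauge_drift([5, 6, 6, 3, 12, 3, 2], 3) -> 1073  [called from main, line 43]
  scan_readings(1073, 3) -> 2  [called from main, line 45]
Log origins:
  1: emitted by main (line 42)
  2: emitted by gauge_drift (line 27)
  3: emitted by probe_limits (line 5)
  4: emitted by clip_value (line 9)
  5: emitted by clip_value (line 14)
  6: emitted by main (line 44)
  7: emitted by scan_readings (line 34)
A correct fix: line 31: replace `*` with `//`.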